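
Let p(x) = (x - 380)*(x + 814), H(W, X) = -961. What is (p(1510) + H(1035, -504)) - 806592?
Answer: 1818567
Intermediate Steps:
p(x) = (-380 + x)*(814 + x)
(p(1510) + H(1035, -504)) - 806592 = ((-309320 + 1510² + 434*1510) - 961) - 806592 = ((-309320 + 2280100 + 655340) - 961) - 806592 = (2626120 - 961) - 806592 = 2625159 - 806592 = 1818567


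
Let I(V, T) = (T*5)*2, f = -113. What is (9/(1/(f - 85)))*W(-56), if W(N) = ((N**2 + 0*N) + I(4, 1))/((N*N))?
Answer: -1401543/784 ≈ -1787.7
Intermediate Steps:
I(V, T) = 10*T (I(V, T) = (5*T)*2 = 10*T)
W(N) = (10 + N**2)/N**2 (W(N) = ((N**2 + 0*N) + 10*1)/((N*N)) = ((N**2 + 0) + 10)/(N**2) = (N**2 + 10)/N**2 = (10 + N**2)/N**2)
(9/(1/(f - 85)))*W(-56) = (9/(1/(-113 - 85)))*(1 + 10/(-56)**2) = (9/(1/(-198)))*(1 + 10*(1/3136)) = (9/(-1/198))*(1 + 5/1568) = (9*(-198))*(1573/1568) = -1782*1573/1568 = -1401543/784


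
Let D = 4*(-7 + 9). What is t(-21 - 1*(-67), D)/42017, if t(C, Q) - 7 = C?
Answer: 53/42017 ≈ 0.0012614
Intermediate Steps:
D = 8 (D = 4*2 = 8)
t(C, Q) = 7 + C
t(-21 - 1*(-67), D)/42017 = (7 + (-21 - 1*(-67)))/42017 = (7 + (-21 + 67))*(1/42017) = (7 + 46)*(1/42017) = 53*(1/42017) = 53/42017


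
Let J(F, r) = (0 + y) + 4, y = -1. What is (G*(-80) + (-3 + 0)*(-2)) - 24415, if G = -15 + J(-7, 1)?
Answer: -23449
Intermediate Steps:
J(F, r) = 3 (J(F, r) = (0 - 1) + 4 = -1 + 4 = 3)
G = -12 (G = -15 + 3 = -12)
(G*(-80) + (-3 + 0)*(-2)) - 24415 = (-12*(-80) + (-3 + 0)*(-2)) - 24415 = (960 - 3*(-2)) - 24415 = (960 + 6) - 24415 = 966 - 24415 = -23449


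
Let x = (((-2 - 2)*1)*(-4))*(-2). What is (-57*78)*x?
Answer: 142272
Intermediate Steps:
x = -32 (x = (-4*1*(-4))*(-2) = -4*(-4)*(-2) = 16*(-2) = -32)
(-57*78)*x = -57*78*(-32) = -4446*(-32) = 142272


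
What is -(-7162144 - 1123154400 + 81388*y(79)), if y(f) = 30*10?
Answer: 1105900144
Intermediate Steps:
y(f) = 300
-(-7162144 - 1123154400 + 81388*y(79)) = -(17254256 - 1123154400) = -81388/(1/(300 + (-13800 - 88))) = -81388/(1/(300 - 13888)) = -81388/(1/(-13588)) = -81388/(-1/13588) = -81388*(-13588) = 1105900144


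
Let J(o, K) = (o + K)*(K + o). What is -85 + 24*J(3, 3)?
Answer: 779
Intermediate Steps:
J(o, K) = (K + o)² (J(o, K) = (K + o)*(K + o) = (K + o)²)
-85 + 24*J(3, 3) = -85 + 24*(3 + 3)² = -85 + 24*6² = -85 + 24*36 = -85 + 864 = 779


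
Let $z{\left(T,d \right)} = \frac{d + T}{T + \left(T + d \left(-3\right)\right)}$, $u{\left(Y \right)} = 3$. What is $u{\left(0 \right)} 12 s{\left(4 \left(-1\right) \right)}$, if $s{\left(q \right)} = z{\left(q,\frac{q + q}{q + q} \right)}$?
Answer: $\frac{108}{11} \approx 9.8182$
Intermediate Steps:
$z{\left(T,d \right)} = \frac{T + d}{- 3 d + 2 T}$ ($z{\left(T,d \right)} = \frac{T + d}{T + \left(T - 3 d\right)} = \frac{T + d}{- 3 d + 2 T}$)
$s{\left(q \right)} = \frac{1 + q}{-3 + 2 q}$ ($s{\left(q \right)} = \frac{q + \frac{q + q}{q + q}}{- 3 \frac{q + q}{q + q} + 2 q} = \frac{q + \frac{2 q}{2 q}}{- 3 \frac{2 q}{2 q} + 2 q} = \frac{q + 2 q \frac{1}{2 q}}{- 3 \cdot 2 q \frac{1}{2 q} + 2 q} = \frac{q + 1}{\left(-3\right) 1 + 2 q} = \frac{1 + q}{-3 + 2 q}$)
$u{\left(0 \right)} 12 s{\left(4 \left(-1\right) \right)} = 3 \cdot 12 \frac{1 + 4 \left(-1\right)}{-3 + 2 \cdot 4 \left(-1\right)} = 36 \frac{1 - 4}{-3 + 2 \left(-4\right)} = 36 \frac{1}{-3 - 8} \left(-3\right) = 36 \frac{1}{-11} \left(-3\right) = 36 \left(\left(- \frac{1}{11}\right) \left(-3\right)\right) = 36 \cdot \frac{3}{11} = \frac{108}{11}$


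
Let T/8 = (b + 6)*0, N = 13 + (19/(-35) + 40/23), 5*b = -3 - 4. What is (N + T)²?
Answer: 130599184/648025 ≈ 201.53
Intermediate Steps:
b = -7/5 (b = (-3 - 4)/5 = (⅕)*(-7) = -7/5 ≈ -1.4000)
N = 11428/805 (N = 13 + (19*(-1/35) + 40*(1/23)) = 13 + (-19/35 + 40/23) = 13 + 963/805 = 11428/805 ≈ 14.196)
T = 0 (T = 8*((-7/5 + 6)*0) = 8*((23/5)*0) = 8*0 = 0)
(N + T)² = (11428/805 + 0)² = (11428/805)² = 130599184/648025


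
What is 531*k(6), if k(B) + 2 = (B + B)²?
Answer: 75402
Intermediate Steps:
k(B) = -2 + 4*B² (k(B) = -2 + (B + B)² = -2 + (2*B)² = -2 + 4*B²)
531*k(6) = 531*(-2 + 4*6²) = 531*(-2 + 4*36) = 531*(-2 + 144) = 531*142 = 75402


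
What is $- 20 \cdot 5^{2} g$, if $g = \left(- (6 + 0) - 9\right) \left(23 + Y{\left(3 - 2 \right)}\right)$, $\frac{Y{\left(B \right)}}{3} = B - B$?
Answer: $172500$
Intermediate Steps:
$Y{\left(B \right)} = 0$ ($Y{\left(B \right)} = 3 \left(B - B\right) = 3 \cdot 0 = 0$)
$g = -345$ ($g = \left(- (6 + 0) - 9\right) \left(23 + 0\right) = \left(\left(-1\right) 6 - 9\right) 23 = \left(-6 - 9\right) 23 = \left(-15\right) 23 = -345$)
$- 20 \cdot 5^{2} g = - 20 \cdot 5^{2} \left(-345\right) = \left(-20\right) 25 \left(-345\right) = \left(-500\right) \left(-345\right) = 172500$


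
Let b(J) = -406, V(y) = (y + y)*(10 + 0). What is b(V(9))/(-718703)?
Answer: 406/718703 ≈ 0.00056491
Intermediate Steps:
V(y) = 20*y (V(y) = (2*y)*10 = 20*y)
b(V(9))/(-718703) = -406/(-718703) = -406*(-1/718703) = 406/718703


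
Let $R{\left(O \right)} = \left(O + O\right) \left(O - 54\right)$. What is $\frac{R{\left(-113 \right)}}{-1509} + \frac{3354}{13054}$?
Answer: $- \frac{243811441}{9849243} \approx -24.754$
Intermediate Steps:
$R{\left(O \right)} = 2 O \left(-54 + O\right)$
$\frac{R{\left(-113 \right)}}{-1509} + \frac{3354}{13054} = \frac{2 \left(-113\right) \left(-54 - 113\right)}{-1509} + \frac{3354}{13054} = 2 \left(-113\right) \left(-167\right) \left(- \frac{1}{1509}\right) + 3354 \cdot \frac{1}{13054} = 37742 \left(- \frac{1}{1509}\right) + \frac{1677}{6527} = - \frac{37742}{1509} + \frac{1677}{6527} = - \frac{243811441}{9849243}$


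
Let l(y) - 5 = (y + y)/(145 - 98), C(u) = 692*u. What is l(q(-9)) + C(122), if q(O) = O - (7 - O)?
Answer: 3968113/47 ≈ 84428.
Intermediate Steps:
q(O) = -7 + 2*O (q(O) = O + (-7 + O) = -7 + 2*O)
l(y) = 5 + 2*y/47 (l(y) = 5 + (y + y)/(145 - 98) = 5 + (2*y)/47 = 5 + (2*y)*(1/47) = 5 + 2*y/47)
l(q(-9)) + C(122) = (5 + 2*(-7 + 2*(-9))/47) + 692*122 = (5 + 2*(-7 - 18)/47) + 84424 = (5 + (2/47)*(-25)) + 84424 = (5 - 50/47) + 84424 = 185/47 + 84424 = 3968113/47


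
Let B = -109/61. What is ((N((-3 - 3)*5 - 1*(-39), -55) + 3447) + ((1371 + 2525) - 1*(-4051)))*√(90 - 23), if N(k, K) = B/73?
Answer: 50737373*√67/4453 ≈ 93264.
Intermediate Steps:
B = -109/61 (B = -109*1/61 = -109/61 ≈ -1.7869)
N(k, K) = -109/4453 (N(k, K) = -109/61/73 = -109/61*1/73 = -109/4453)
((N((-3 - 3)*5 - 1*(-39), -55) + 3447) + ((1371 + 2525) - 1*(-4051)))*√(90 - 23) = ((-109/4453 + 3447) + ((1371 + 2525) - 1*(-4051)))*√(90 - 23) = (15349382/4453 + (3896 + 4051))*√67 = (15349382/4453 + 7947)*√67 = 50737373*√67/4453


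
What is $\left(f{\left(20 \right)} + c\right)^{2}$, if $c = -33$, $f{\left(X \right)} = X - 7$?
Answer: $400$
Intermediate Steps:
$f{\left(X \right)} = -7 + X$
$\left(f{\left(20 \right)} + c\right)^{2} = \left(\left(-7 + 20\right) - 33\right)^{2} = \left(13 - 33\right)^{2} = \left(-20\right)^{2} = 400$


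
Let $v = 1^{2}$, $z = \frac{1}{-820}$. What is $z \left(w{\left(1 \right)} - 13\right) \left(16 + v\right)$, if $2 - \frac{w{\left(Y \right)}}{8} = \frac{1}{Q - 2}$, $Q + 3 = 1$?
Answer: $- \frac{17}{164} \approx -0.10366$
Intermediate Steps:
$Q = -2$ ($Q = -3 + 1 = -2$)
$z = - \frac{1}{820} \approx -0.0012195$
$v = 1$
$w{\left(Y \right)} = 18$ ($w{\left(Y \right)} = 16 - \frac{8}{-2 - 2} = 16 - \frac{8}{-4} = 16 - -2 = 16 + 2 = 18$)
$z \left(w{\left(1 \right)} - 13\right) \left(16 + v\right) = - \frac{\left(18 - 13\right) \left(16 + 1\right)}{820} = - \frac{5 \cdot 17}{820} = \left(- \frac{1}{820}\right) 85 = - \frac{17}{164}$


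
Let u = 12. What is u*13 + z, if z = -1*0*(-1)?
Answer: 156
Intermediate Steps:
z = 0 (z = 0*(-1) = 0)
u*13 + z = 12*13 + 0 = 156 + 0 = 156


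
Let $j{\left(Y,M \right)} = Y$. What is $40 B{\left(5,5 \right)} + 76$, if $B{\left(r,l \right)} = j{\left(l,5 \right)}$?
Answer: $276$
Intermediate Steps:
$B{\left(r,l \right)} = l$
$40 B{\left(5,5 \right)} + 76 = 40 \cdot 5 + 76 = 200 + 76 = 276$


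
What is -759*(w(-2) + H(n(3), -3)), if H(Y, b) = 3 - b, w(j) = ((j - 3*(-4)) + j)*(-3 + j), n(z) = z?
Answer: 25806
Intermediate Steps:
w(j) = (-3 + j)*(12 + 2*j) (w(j) = ((j + 12) + j)*(-3 + j) = ((12 + j) + j)*(-3 + j) = (12 + 2*j)*(-3 + j) = (-3 + j)*(12 + 2*j))
-759*(w(-2) + H(n(3), -3)) = -759*((-36 + 2*(-2)² + 6*(-2)) + (3 - 1*(-3))) = -759*((-36 + 2*4 - 12) + (3 + 3)) = -759*((-36 + 8 - 12) + 6) = -759*(-40 + 6) = -759*(-34) = 25806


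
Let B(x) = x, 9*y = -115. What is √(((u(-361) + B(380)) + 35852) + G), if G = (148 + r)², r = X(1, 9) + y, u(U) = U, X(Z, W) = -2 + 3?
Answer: √4408627/9 ≈ 233.30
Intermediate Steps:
y = -115/9 (y = (⅑)*(-115) = -115/9 ≈ -12.778)
X(Z, W) = 1
r = -106/9 (r = 1 - 115/9 = -106/9 ≈ -11.778)
G = 1503076/81 (G = (148 - 106/9)² = (1226/9)² = 1503076/81 ≈ 18557.)
√(((u(-361) + B(380)) + 35852) + G) = √(((-361 + 380) + 35852) + 1503076/81) = √((19 + 35852) + 1503076/81) = √(35871 + 1503076/81) = √(4408627/81) = √4408627/9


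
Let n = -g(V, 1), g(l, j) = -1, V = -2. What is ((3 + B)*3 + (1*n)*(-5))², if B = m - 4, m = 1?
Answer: 25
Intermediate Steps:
n = 1 (n = -1*(-1) = 1)
B = -3 (B = 1 - 4 = -3)
((3 + B)*3 + (1*n)*(-5))² = ((3 - 3)*3 + (1*1)*(-5))² = (0*3 + 1*(-5))² = (0 - 5)² = (-5)² = 25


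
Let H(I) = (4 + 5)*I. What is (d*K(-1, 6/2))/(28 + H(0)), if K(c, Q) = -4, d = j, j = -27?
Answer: 27/7 ≈ 3.8571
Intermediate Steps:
H(I) = 9*I
d = -27
(d*K(-1, 6/2))/(28 + H(0)) = (-27*(-4))/(28 + 9*0) = 108/(28 + 0) = 108/28 = 108*(1/28) = 27/7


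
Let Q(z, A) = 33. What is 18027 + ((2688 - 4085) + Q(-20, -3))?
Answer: 16663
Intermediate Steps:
18027 + ((2688 - 4085) + Q(-20, -3)) = 18027 + ((2688 - 4085) + 33) = 18027 + (-1397 + 33) = 18027 - 1364 = 16663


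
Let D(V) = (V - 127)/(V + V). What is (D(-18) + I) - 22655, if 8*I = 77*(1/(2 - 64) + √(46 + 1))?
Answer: -101114633/4464 + 77*√47/8 ≈ -22585.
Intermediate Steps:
D(V) = (-127 + V)/(2*V) (D(V) = (-127 + V)/((2*V)) = (-127 + V)*(1/(2*V)) = (-127 + V)/(2*V))
I = -77/496 + 77*√47/8 (I = (77*(1/(2 - 64) + √(46 + 1)))/8 = (77*(1/(-62) + √47))/8 = (77*(-1/62 + √47))/8 = (-77/62 + 77*√47)/8 = -77/496 + 77*√47/8 ≈ 65.830)
(D(-18) + I) - 22655 = ((½)*(-127 - 18)/(-18) + (-77/496 + 77*√47/8)) - 22655 = ((½)*(-1/18)*(-145) + (-77/496 + 77*√47/8)) - 22655 = (145/36 + (-77/496 + 77*√47/8)) - 22655 = (17287/4464 + 77*√47/8) - 22655 = -101114633/4464 + 77*√47/8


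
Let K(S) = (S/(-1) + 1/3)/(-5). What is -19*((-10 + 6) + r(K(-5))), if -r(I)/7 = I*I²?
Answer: -288268/3375 ≈ -85.413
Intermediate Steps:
K(S) = -1/15 + S/5 (K(S) = (S*(-1) + 1*(⅓))*(-⅕) = (-S + ⅓)*(-⅕) = (⅓ - S)*(-⅕) = -1/15 + S/5)
r(I) = -7*I³ (r(I) = -7*I*I² = -7*I³)
-19*((-10 + 6) + r(K(-5))) = -19*((-10 + 6) - 7*(-1/15 + (⅕)*(-5))³) = -19*(-4 - 7*(-1/15 - 1)³) = -19*(-4 - 7*(-16/15)³) = -19*(-4 - 7*(-4096/3375)) = -19*(-4 + 28672/3375) = -19*15172/3375 = -288268/3375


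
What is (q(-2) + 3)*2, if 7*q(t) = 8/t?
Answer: 34/7 ≈ 4.8571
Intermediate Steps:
q(t) = 8/(7*t) (q(t) = (8/t)/7 = 8/(7*t))
(q(-2) + 3)*2 = ((8/7)/(-2) + 3)*2 = ((8/7)*(-½) + 3)*2 = (-4/7 + 3)*2 = (17/7)*2 = 34/7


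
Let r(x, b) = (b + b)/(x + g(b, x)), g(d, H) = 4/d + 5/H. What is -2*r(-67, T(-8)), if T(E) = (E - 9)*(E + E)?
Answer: 4956928/305525 ≈ 16.224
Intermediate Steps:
T(E) = 2*E*(-9 + E) (T(E) = (-9 + E)*(2*E) = 2*E*(-9 + E))
r(x, b) = 2*b/(x + 4/b + 5/x) (r(x, b) = (b + b)/(x + (4/b + 5/x)) = (2*b)/(x + 4/b + 5/x) = 2*b/(x + 4/b + 5/x))
-2*r(-67, T(-8)) = -4*(-67)*(2*(-8)*(-9 - 8))**2/(4*(-67) + 5*(2*(-8)*(-9 - 8)) + (2*(-8)*(-9 - 8))*(-67)**2) = -4*(-67)*(2*(-8)*(-17))**2/(-268 + 5*(2*(-8)*(-17)) + (2*(-8)*(-17))*4489) = -4*(-67)*272**2/(-268 + 5*272 + 272*4489) = -4*(-67)*73984/(-268 + 1360 + 1221008) = -4*(-67)*73984/1222100 = -2*(-2478464/305525) = 4956928/305525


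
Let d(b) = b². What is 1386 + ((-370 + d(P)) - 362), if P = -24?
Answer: 1230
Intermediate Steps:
1386 + ((-370 + d(P)) - 362) = 1386 + ((-370 + (-24)²) - 362) = 1386 + ((-370 + 576) - 362) = 1386 + (206 - 362) = 1386 - 156 = 1230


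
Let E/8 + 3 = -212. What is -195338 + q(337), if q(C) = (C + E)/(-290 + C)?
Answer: -9182269/47 ≈ -1.9537e+5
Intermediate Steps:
E = -1720 (E = -24 + 8*(-212) = -24 - 1696 = -1720)
q(C) = (-1720 + C)/(-290 + C) (q(C) = (C - 1720)/(-290 + C) = (-1720 + C)/(-290 + C))
-195338 + q(337) = -195338 + (-1720 + 337)/(-290 + 337) = -195338 - 1383/47 = -9182269/47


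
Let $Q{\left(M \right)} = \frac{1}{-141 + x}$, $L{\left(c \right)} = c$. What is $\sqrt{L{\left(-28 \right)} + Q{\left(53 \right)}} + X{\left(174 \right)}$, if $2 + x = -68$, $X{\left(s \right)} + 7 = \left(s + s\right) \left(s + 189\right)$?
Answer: $126317 + \frac{i \sqrt{1246799}}{211} \approx 1.2632 \cdot 10^{5} + 5.292 i$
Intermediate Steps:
$X{\left(s \right)} = -7 + 2 s \left(189 + s\right)$ ($X{\left(s \right)} = -7 + \left(s + s\right) \left(s + 189\right) = -7 + 2 s \left(189 + s\right)$)
$x = -70$ ($x = -2 - 68 = -70$)
$Q{\left(M \right)} = - \frac{1}{211}$ ($Q{\left(M \right)} = \frac{1}{-141 - 70} = \frac{1}{-211} = - \frac{1}{211}$)
$\sqrt{L{\left(-28 \right)} + Q{\left(53 \right)}} + X{\left(174 \right)} = \sqrt{-28 - \frac{1}{211}} + \left(-7 + 2 \cdot 174^{2} + 378 \cdot 174\right) = \sqrt{- \frac{5909}{211}} + \left(-7 + 2 \cdot 30276 + 65772\right) = \frac{i \sqrt{1246799}}{211} + \left(-7 + 60552 + 65772\right) = \frac{i \sqrt{1246799}}{211} + 126317 = 126317 + \frac{i \sqrt{1246799}}{211}$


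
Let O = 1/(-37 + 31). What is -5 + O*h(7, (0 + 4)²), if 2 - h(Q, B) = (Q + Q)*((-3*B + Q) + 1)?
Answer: -296/3 ≈ -98.667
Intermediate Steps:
O = -⅙ (O = 1/(-6) = -⅙ ≈ -0.16667)
h(Q, B) = 2 - 2*Q*(1 + Q - 3*B) (h(Q, B) = 2 - (Q + Q)*((-3*B + Q) + 1) = 2 - 2*Q*((Q - 3*B) + 1) = 2 - 2*Q*(1 + Q - 3*B))
-5 + O*h(7, (0 + 4)²) = -5 - (2 - 2*7 - 2*7² + 6*(0 + 4)²*7)/6 = -5 - (2 - 14 - 2*49 + 6*4²*7)/6 = -5 - (2 - 14 - 98 + 6*16*7)/6 = -5 - (2 - 14 - 98 + 672)/6 = -5 - ⅙*562 = -5 - 281/3 = -296/3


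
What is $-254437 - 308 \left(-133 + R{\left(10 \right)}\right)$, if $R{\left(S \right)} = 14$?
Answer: $-217785$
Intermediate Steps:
$-254437 - 308 \left(-133 + R{\left(10 \right)}\right) = -254437 - 308 \left(-133 + 14\right) = -254437 - -36652 = -254437 + 36652 = -217785$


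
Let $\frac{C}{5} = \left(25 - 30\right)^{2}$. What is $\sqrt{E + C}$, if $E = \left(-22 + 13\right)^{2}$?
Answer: $\sqrt{206} \approx 14.353$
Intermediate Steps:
$E = 81$ ($E = \left(-9\right)^{2} = 81$)
$C = 125$ ($C = 5 \left(25 - 30\right)^{2} = 5 \left(-5\right)^{2} = 5 \cdot 25 = 125$)
$\sqrt{E + C} = \sqrt{81 + 125} = \sqrt{206}$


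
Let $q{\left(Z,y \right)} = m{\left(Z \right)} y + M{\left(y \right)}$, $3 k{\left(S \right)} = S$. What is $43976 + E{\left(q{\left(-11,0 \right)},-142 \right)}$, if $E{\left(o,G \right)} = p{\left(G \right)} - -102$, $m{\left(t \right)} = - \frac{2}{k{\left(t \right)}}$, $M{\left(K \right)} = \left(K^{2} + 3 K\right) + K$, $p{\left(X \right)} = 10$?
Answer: $44088$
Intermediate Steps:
$k{\left(S \right)} = \frac{S}{3}$
$M{\left(K \right)} = K^{2} + 4 K$
$m{\left(t \right)} = - \frac{6}{t}$ ($m{\left(t \right)} = - \frac{2}{\frac{1}{3} t} = - 2 \frac{3}{t} = - \frac{6}{t}$)
$q{\left(Z,y \right)} = y \left(4 + y\right) - \frac{6 y}{Z}$ ($q{\left(Z,y \right)} = - \frac{6}{Z} y + y \left(4 + y\right) = - \frac{6 y}{Z} + y \left(4 + y\right) = y \left(4 + y\right) - \frac{6 y}{Z}$)
$E{\left(o,G \right)} = 112$ ($E{\left(o,G \right)} = 10 - -102 = 10 + 102 = 112$)
$43976 + E{\left(q{\left(-11,0 \right)},-142 \right)} = 43976 + 112 = 44088$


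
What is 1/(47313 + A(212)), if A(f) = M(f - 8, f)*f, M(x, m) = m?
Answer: 1/92257 ≈ 1.0839e-5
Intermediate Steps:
A(f) = f² (A(f) = f*f = f²)
1/(47313 + A(212)) = 1/(47313 + 212²) = 1/(47313 + 44944) = 1/92257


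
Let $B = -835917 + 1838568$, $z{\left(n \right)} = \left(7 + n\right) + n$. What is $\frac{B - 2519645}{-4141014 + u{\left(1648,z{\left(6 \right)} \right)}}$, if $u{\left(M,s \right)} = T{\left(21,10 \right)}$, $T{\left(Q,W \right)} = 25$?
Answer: $\frac{1516994}{4140989} \approx 0.36634$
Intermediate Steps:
$z{\left(n \right)} = 7 + 2 n$
$u{\left(M,s \right)} = 25$
$B = 1002651$
$\frac{B - 2519645}{-4141014 + u{\left(1648,z{\left(6 \right)} \right)}} = \frac{1002651 - 2519645}{-4141014 + 25} = - \frac{1516994}{-4140989} = \left(-1516994\right) \left(- \frac{1}{4140989}\right) = \frac{1516994}{4140989}$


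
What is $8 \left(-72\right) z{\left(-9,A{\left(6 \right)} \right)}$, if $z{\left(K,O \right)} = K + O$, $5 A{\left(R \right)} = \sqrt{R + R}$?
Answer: $5184 - \frac{1152 \sqrt{3}}{5} \approx 4784.9$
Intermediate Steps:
$A{\left(R \right)} = \frac{\sqrt{2} \sqrt{R}}{5}$ ($A{\left(R \right)} = \frac{\sqrt{R + R}}{5} = \frac{\sqrt{2 R}}{5} = \frac{\sqrt{2} \sqrt{R}}{5}$)
$8 \left(-72\right) z{\left(-9,A{\left(6 \right)} \right)} = 8 \left(-72\right) \left(-9 + \frac{\sqrt{2} \sqrt{6}}{5}\right) = - 576 \left(-9 + \frac{2 \sqrt{3}}{5}\right) = 5184 - \frac{1152 \sqrt{3}}{5}$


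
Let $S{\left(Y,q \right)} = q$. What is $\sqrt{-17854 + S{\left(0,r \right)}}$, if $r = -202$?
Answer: $2 i \sqrt{4514} \approx 134.37 i$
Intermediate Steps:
$\sqrt{-17854 + S{\left(0,r \right)}} = \sqrt{-17854 - 202} = \sqrt{-18056} = 2 i \sqrt{4514}$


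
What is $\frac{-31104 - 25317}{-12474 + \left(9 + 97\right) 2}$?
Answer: $\frac{56421}{12262} \approx 4.6013$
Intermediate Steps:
$\frac{-31104 - 25317}{-12474 + \left(9 + 97\right) 2} = - \frac{56421}{-12474 + 106 \cdot 2} = - \frac{56421}{-12474 + 212} = - \frac{56421}{-12262} = \left(-56421\right) \left(- \frac{1}{12262}\right) = \frac{56421}{12262}$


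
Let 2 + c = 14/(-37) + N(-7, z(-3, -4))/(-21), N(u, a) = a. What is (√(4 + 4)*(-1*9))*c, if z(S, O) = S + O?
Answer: 1362*√2/37 ≈ 52.058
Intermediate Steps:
z(S, O) = O + S
c = -227/111 (c = -2 + (14/(-37) + (-4 - 3)/(-21)) = -2 + (14*(-1/37) - 7*(-1/21)) = -2 + (-14/37 + ⅓) = -2 - 5/111 = -227/111 ≈ -2.0450)
(√(4 + 4)*(-1*9))*c = (√(4 + 4)*(-1*9))*(-227/111) = (√8*(-9))*(-227/111) = ((2*√2)*(-9))*(-227/111) = -18*√2*(-227/111) = 1362*√2/37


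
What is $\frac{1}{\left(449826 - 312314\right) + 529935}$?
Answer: $\frac{1}{667447} \approx 1.4982 \cdot 10^{-6}$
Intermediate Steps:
$\frac{1}{\left(449826 - 312314\right) + 529935} = \frac{1}{137512 + 529935} = \frac{1}{667447}$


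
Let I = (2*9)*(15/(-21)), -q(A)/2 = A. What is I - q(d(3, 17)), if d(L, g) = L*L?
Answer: 36/7 ≈ 5.1429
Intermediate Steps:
d(L, g) = L²
q(A) = -2*A
I = -90/7 (I = 18*(15*(-1/21)) = 18*(-5/7) = -90/7 ≈ -12.857)
I - q(d(3, 17)) = -90/7 - (-2)*3² = -90/7 - (-2)*9 = -90/7 - 1*(-18) = -90/7 + 18 = 36/7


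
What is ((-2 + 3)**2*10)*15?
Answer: 150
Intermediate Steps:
((-2 + 3)**2*10)*15 = (1**2*10)*15 = (1*10)*15 = 10*15 = 150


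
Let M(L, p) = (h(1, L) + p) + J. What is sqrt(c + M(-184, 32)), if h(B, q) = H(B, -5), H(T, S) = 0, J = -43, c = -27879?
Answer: I*sqrt(27890) ≈ 167.0*I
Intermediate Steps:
h(B, q) = 0
M(L, p) = -43 + p (M(L, p) = (0 + p) - 43 = p - 43 = -43 + p)
sqrt(c + M(-184, 32)) = sqrt(-27879 + (-43 + 32)) = sqrt(-27879 - 11) = sqrt(-27890) = I*sqrt(27890)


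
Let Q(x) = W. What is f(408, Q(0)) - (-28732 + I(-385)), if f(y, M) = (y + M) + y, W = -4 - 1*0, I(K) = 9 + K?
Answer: 29920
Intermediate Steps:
W = -4 (W = -4 + 0 = -4)
Q(x) = -4
f(y, M) = M + 2*y (f(y, M) = (M + y) + y = M + 2*y)
f(408, Q(0)) - (-28732 + I(-385)) = (-4 + 2*408) - (-28732 + (9 - 385)) = (-4 + 816) - (-28732 - 376) = 812 - 1*(-29108) = 812 + 29108 = 29920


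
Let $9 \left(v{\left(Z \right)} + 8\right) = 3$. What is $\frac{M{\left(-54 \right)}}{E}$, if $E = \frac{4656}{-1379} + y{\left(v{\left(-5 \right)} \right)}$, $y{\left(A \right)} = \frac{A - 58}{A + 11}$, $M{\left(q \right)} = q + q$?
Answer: $\frac{1489320}{318223} \approx 4.6801$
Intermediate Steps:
$M{\left(q \right)} = 2 q$
$v{\left(Z \right)} = - \frac{23}{3}$ ($v{\left(Z \right)} = -8 + \frac{1}{9} \cdot 3 = -8 + \frac{1}{3} = - \frac{23}{3}$)
$y{\left(A \right)} = \frac{-58 + A}{11 + A}$
$E = - \frac{318223}{13790}$ ($E = \frac{4656}{-1379} + \frac{-58 - \frac{23}{3}}{11 - \frac{23}{3}} = 4656 \left(- \frac{1}{1379}\right) + \frac{1}{\frac{10}{3}} \left(- \frac{197}{3}\right) = - \frac{4656}{1379} + \frac{3}{10} \left(- \frac{197}{3}\right) = - \frac{4656}{1379} - \frac{197}{10} = - \frac{318223}{13790} \approx -23.076$)
$\frac{M{\left(-54 \right)}}{E} = \frac{2 \left(-54\right)}{- \frac{318223}{13790}} = \left(-108\right) \left(- \frac{13790}{318223}\right) = \frac{1489320}{318223}$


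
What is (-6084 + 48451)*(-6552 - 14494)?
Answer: -891655882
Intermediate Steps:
(-6084 + 48451)*(-6552 - 14494) = 42367*(-21046) = -891655882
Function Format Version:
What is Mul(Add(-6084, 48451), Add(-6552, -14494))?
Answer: -891655882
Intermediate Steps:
Mul(Add(-6084, 48451), Add(-6552, -14494)) = Mul(42367, -21046) = -891655882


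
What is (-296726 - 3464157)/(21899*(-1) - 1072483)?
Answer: 3760883/1094382 ≈ 3.4365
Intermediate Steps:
(-296726 - 3464157)/(21899*(-1) - 1072483) = -3760883/(-21899 - 1072483) = -3760883/(-1094382) = -3760883*(-1/1094382) = 3760883/1094382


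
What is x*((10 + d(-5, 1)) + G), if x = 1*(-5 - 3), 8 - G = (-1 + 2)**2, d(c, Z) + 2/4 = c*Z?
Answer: -92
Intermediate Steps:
d(c, Z) = -1/2 + Z*c (d(c, Z) = -1/2 + c*Z = -1/2 + Z*c)
G = 7 (G = 8 - (-1 + 2)**2 = 8 - 1*1**2 = 8 - 1*1 = 8 - 1 = 7)
x = -8 (x = 1*(-8) = -8)
x*((10 + d(-5, 1)) + G) = -8*((10 + (-1/2 + 1*(-5))) + 7) = -8*((10 + (-1/2 - 5)) + 7) = -8*((10 - 11/2) + 7) = -8*(9/2 + 7) = -8*23/2 = -92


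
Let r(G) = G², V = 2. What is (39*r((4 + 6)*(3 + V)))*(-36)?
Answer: -3510000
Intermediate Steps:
(39*r((4 + 6)*(3 + V)))*(-36) = (39*((4 + 6)*(3 + 2))²)*(-36) = (39*(10*5)²)*(-36) = (39*50²)*(-36) = (39*2500)*(-36) = 97500*(-36) = -3510000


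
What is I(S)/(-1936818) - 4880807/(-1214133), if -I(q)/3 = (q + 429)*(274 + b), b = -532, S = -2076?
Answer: 203721942400/43547308311 ≈ 4.6782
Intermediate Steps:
I(q) = 332046 + 774*q (I(q) = -3*(q + 429)*(274 - 532) = -3*(429 + q)*(-258) = -3*(-110682 - 258*q) = 332046 + 774*q)
I(S)/(-1936818) - 4880807/(-1214133) = (332046 + 774*(-2076))/(-1936818) - 4880807/(-1214133) = (332046 - 1606824)*(-1/1936818) - 4880807*(-1/1214133) = -1274778*(-1/1936818) + 4880807/1214133 = 23607/35867 + 4880807/1214133 = 203721942400/43547308311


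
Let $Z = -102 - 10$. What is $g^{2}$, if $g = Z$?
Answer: $12544$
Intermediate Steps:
$Z = -112$ ($Z = -102 - 10 = -112$)
$g = -112$
$g^{2} = \left(-112\right)^{2} = 12544$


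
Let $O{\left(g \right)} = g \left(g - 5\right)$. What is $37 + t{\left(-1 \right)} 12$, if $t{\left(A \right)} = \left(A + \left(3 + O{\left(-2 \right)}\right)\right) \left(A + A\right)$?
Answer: $-347$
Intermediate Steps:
$O{\left(g \right)} = g \left(-5 + g\right)$
$t{\left(A \right)} = 2 A \left(17 + A\right)$ ($t{\left(A \right)} = \left(A - \left(-3 + 2 \left(-5 - 2\right)\right)\right) \left(A + A\right) = \left(A + \left(3 - -14\right)\right) 2 A = \left(A + \left(3 + 14\right)\right) 2 A = \left(A + 17\right) 2 A = \left(17 + A\right) 2 A = 2 A \left(17 + A\right)$)
$37 + t{\left(-1 \right)} 12 = 37 + 2 \left(-1\right) \left(17 - 1\right) 12 = 37 + 2 \left(-1\right) 16 \cdot 12 = 37 - 384 = -347$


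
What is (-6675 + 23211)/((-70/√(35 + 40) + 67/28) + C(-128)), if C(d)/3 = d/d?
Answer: -209742624/85261 - 181499136*√3/85261 ≈ -6147.1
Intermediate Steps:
C(d) = 3 (C(d) = 3*(d/d) = 3*1 = 3)
(-6675 + 23211)/((-70/√(35 + 40) + 67/28) + C(-128)) = (-6675 + 23211)/((-70/√(35 + 40) + 67/28) + 3) = 16536/((-70/√75 + 67*(1/28)) + 3) = 16536/((-70/(5*√3) + 67/28) + 3) = 16536/(((√3/15)*(-70) + 67/28) + 3) = 16536/((-14*√3/3 + 67/28) + 3) = 16536/((67/28 - 14*√3/3) + 3) = 16536/(151/28 - 14*√3/3)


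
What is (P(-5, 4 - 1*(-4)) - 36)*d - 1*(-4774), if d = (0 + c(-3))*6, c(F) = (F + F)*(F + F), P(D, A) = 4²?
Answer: 454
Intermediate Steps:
P(D, A) = 16
c(F) = 4*F² (c(F) = (2*F)*(2*F) = 4*F²)
d = 216 (d = (0 + 4*(-3)²)*6 = (0 + 4*9)*6 = (0 + 36)*6 = 36*6 = 216)
(P(-5, 4 - 1*(-4)) - 36)*d - 1*(-4774) = (16 - 36)*216 - 1*(-4774) = -20*216 + 4774 = -4320 + 4774 = 454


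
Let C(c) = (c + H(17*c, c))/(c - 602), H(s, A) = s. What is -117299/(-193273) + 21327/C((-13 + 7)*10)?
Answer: 454807751387/34789140 ≈ 13073.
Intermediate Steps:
C(c) = 18*c/(-602 + c) (C(c) = (c + 17*c)/(c - 602) = (18*c)/(-602 + c) = 18*c/(-602 + c))
-117299/(-193273) + 21327/C((-13 + 7)*10) = -117299/(-193273) + 21327/((18*((-13 + 7)*10)/(-602 + (-13 + 7)*10))) = -117299*(-1/193273) + 21327/((18*(-6*10)/(-602 - 6*10))) = 117299/193273 + 21327/((18*(-60)/(-602 - 60))) = 117299/193273 + 21327/((18*(-60)/(-662))) = 117299/193273 + 21327/((18*(-60)*(-1/662))) = 117299/193273 + 21327/(540/331) = 117299/193273 + 21327*(331/540) = 117299/193273 + 2353079/180 = 454807751387/34789140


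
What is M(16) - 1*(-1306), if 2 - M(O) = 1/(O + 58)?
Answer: 96791/74 ≈ 1308.0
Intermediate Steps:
M(O) = 2 - 1/(58 + O) (M(O) = 2 - 1/(O + 58) = 2 - 1/(58 + O))
M(16) - 1*(-1306) = (115 + 2*16)/(58 + 16) - 1*(-1306) = (115 + 32)/74 + 1306 = (1/74)*147 + 1306 = 147/74 + 1306 = 96791/74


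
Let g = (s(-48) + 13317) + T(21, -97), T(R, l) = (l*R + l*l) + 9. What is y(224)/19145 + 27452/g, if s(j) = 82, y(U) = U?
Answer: 3787309/2841665 ≈ 1.3328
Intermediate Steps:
T(R, l) = 9 + l**2 + R*l (T(R, l) = (R*l + l**2) + 9 = (l**2 + R*l) + 9 = 9 + l**2 + R*l)
g = 20780 (g = (82 + 13317) + (9 + (-97)**2 + 21*(-97)) = 13399 + (9 + 9409 - 2037) = 13399 + 7381 = 20780)
y(224)/19145 + 27452/g = 224/19145 + 27452/20780 = 224*(1/19145) + 27452*(1/20780) = 32/2735 + 6863/5195 = 3787309/2841665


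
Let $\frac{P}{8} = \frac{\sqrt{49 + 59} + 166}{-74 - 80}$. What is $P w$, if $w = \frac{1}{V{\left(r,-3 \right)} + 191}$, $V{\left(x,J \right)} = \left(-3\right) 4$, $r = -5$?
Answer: $- \frac{664}{13783} - \frac{24 \sqrt{3}}{13783} \approx -0.051191$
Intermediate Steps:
$V{\left(x,J \right)} = -12$
$P = - \frac{664}{77} - \frac{24 \sqrt{3}}{77}$ ($P = 8 \frac{\sqrt{49 + 59} + 166}{-74 - 80} = 8 \frac{\sqrt{108} + 166}{-154} = 8 \left(6 \sqrt{3} + 166\right) \left(- \frac{1}{154}\right) = 8 \left(166 + 6 \sqrt{3}\right) \left(- \frac{1}{154}\right) = 8 \left(- \frac{83}{77} - \frac{3 \sqrt{3}}{77}\right) = - \frac{664}{77} - \frac{24 \sqrt{3}}{77} \approx -9.1632$)
$w = \frac{1}{179}$ ($w = \frac{1}{-12 + 191} = \frac{1}{179} \approx 0.0055866$)
$P w = \left(- \frac{664}{77} - \frac{24 \sqrt{3}}{77}\right) \frac{1}{179} = - \frac{664}{13783} - \frac{24 \sqrt{3}}{13783}$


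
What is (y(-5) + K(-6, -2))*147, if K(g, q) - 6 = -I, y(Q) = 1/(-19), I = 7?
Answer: -2940/19 ≈ -154.74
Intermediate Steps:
y(Q) = -1/19
K(g, q) = -1 (K(g, q) = 6 - 1*7 = 6 - 7 = -1)
(y(-5) + K(-6, -2))*147 = (-1/19 - 1)*147 = -20/19*147 = -2940/19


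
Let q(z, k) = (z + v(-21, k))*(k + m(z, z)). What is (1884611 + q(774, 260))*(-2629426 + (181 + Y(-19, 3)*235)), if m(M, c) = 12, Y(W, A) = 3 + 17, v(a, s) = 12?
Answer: -5507353101635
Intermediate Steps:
Y(W, A) = 20
q(z, k) = (12 + k)*(12 + z) (q(z, k) = (z + 12)*(k + 12) = (12 + z)*(12 + k) = (12 + k)*(12 + z))
(1884611 + q(774, 260))*(-2629426 + (181 + Y(-19, 3)*235)) = (1884611 + (144 + 12*260 + 12*774 + 260*774))*(-2629426 + (181 + 20*235)) = (1884611 + (144 + 3120 + 9288 + 201240))*(-2629426 + (181 + 4700)) = (1884611 + 213792)*(-2629426 + 4881) = 2098403*(-2624545) = -5507353101635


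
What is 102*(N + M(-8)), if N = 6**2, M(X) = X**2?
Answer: 10200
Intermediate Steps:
N = 36
102*(N + M(-8)) = 102*(36 + (-8)**2) = 102*(36 + 64) = 102*100 = 10200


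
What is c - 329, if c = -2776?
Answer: -3105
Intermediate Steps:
c - 329 = -2776 - 329 = -3105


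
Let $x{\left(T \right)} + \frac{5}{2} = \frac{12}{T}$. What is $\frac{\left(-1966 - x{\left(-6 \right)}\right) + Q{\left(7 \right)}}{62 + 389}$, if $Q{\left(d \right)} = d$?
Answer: $- \frac{3909}{902} \approx -4.3337$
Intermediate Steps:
$x{\left(T \right)} = - \frac{5}{2} + \frac{12}{T}$
$\frac{\left(-1966 - x{\left(-6 \right)}\right) + Q{\left(7 \right)}}{62 + 389} = \frac{\left(-1966 - \left(- \frac{5}{2} + \frac{12}{-6}\right)\right) + 7}{62 + 389} = \frac{\left(-1966 - \left(- \frac{5}{2} + 12 \left(- \frac{1}{6}\right)\right)\right) + 7}{451} = \left(\left(-1966 - \left(- \frac{5}{2} - 2\right)\right) + 7\right) \frac{1}{451} = \left(\left(-1966 - - \frac{9}{2}\right) + 7\right) \frac{1}{451} = \left(\left(-1966 + \frac{9}{2}\right) + 7\right) \frac{1}{451} = \left(- \frac{3923}{2} + 7\right) \frac{1}{451} = \left(- \frac{3909}{2}\right) \frac{1}{451} = - \frac{3909}{902}$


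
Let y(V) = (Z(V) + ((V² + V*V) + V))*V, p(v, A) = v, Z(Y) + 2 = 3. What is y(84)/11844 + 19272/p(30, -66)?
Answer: 523877/705 ≈ 743.09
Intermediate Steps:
Z(Y) = 1 (Z(Y) = -2 + 3 = 1)
y(V) = V*(1 + V + 2*V²) (y(V) = (1 + ((V² + V*V) + V))*V = (1 + ((V² + V²) + V))*V = (1 + (2*V² + V))*V = (1 + (V + 2*V²))*V = (1 + V + 2*V²)*V = V*(1 + V + 2*V²))
y(84)/11844 + 19272/p(30, -66) = (84*(1 + 84 + 2*84²))/11844 + 19272/30 = (84*(1 + 84 + 2*7056))*(1/11844) + 19272*(1/30) = (84*(1 + 84 + 14112))*(1/11844) + 3212/5 = (84*14197)*(1/11844) + 3212/5 = 1192548*(1/11844) + 3212/5 = 14197/141 + 3212/5 = 523877/705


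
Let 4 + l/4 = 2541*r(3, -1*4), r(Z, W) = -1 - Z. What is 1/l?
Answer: -1/40672 ≈ -2.4587e-5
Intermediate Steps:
l = -40672 (l = -16 + 4*(2541*(-1 - 1*3)) = -16 + 4*(2541*(-1 - 3)) = -16 + 4*(2541*(-4)) = -16 + 4*(-10164) = -16 - 40656 = -40672)
1/l = 1/(-40672) = -1/40672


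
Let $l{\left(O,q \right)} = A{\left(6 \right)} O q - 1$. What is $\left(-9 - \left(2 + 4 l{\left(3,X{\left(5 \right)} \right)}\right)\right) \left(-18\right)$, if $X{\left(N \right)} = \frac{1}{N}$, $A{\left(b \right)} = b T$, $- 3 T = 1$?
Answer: $\frac{198}{5} \approx 39.6$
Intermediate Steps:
$T = - \frac{1}{3}$ ($T = \left(- \frac{1}{3}\right) 1 = - \frac{1}{3} \approx -0.33333$)
$A{\left(b \right)} = - \frac{b}{3}$ ($A{\left(b \right)} = b \left(- \frac{1}{3}\right) = - \frac{b}{3}$)
$l{\left(O,q \right)} = -1 - 2 O q$ ($l{\left(O,q \right)} = \left(- \frac{1}{3}\right) 6 O q - 1 = - 2 O q - 1 = -1 - 2 O q$)
$\left(-9 - \left(2 + 4 l{\left(3,X{\left(5 \right)} \right)}\right)\right) \left(-18\right) = \left(-9 - \left(2 + 4 \left(-1 - \frac{6}{5}\right)\right)\right) \left(-18\right) = \left(-9 - - \frac{34}{5}\right) \left(-18\right) = \left(-9 + \left(\frac{44}{5} - 2\right)\right) \left(-18\right) = \left(-9 + \frac{34}{5}\right) \left(-18\right) = \left(- \frac{11}{5}\right) \left(-18\right) = \frac{198}{5}$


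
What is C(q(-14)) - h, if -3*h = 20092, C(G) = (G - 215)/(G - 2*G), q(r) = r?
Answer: 280601/42 ≈ 6681.0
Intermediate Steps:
C(G) = -(-215 + G)/G (C(G) = (-215 + G)/((-G)) = (-215 + G)*(-1/G) = -(-215 + G)/G)
h = -20092/3 (h = -1/3*20092 = -20092/3 ≈ -6697.3)
C(q(-14)) - h = (215 - 1*(-14))/(-14) - 1*(-20092/3) = -(215 + 14)/14 + 20092/3 = -1/14*229 + 20092/3 = -229/14 + 20092/3 = 280601/42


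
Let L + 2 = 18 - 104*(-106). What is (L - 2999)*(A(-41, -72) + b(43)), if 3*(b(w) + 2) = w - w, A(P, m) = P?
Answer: -345763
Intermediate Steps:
b(w) = -2 (b(w) = -2 + (w - w)/3 = -2 + (⅓)*0 = -2 + 0 = -2)
L = 11040 (L = -2 + (18 - 104*(-106)) = -2 + (18 + 11024) = -2 + 11042 = 11040)
(L - 2999)*(A(-41, -72) + b(43)) = (11040 - 2999)*(-41 - 2) = 8041*(-43) = -345763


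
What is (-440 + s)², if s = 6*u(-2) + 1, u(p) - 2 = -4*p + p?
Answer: 152881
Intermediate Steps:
u(p) = 2 - 3*p (u(p) = 2 + (-4*p + p) = 2 - 3*p)
s = 49 (s = 6*(2 - 3*(-2)) + 1 = 6*(2 + 6) + 1 = 6*8 + 1 = 48 + 1 = 49)
(-440 + s)² = (-440 + 49)² = (-391)² = 152881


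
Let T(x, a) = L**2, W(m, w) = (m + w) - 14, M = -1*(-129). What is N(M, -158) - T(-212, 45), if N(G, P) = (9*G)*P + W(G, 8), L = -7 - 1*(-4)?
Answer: -183324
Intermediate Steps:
L = -3 (L = -7 + 4 = -3)
M = 129
W(m, w) = -14 + m + w
T(x, a) = 9 (T(x, a) = (-3)**2 = 9)
N(G, P) = -6 + G + 9*G*P (N(G, P) = (9*G)*P + (-14 + G + 8) = 9*G*P + (-6 + G) = -6 + G + 9*G*P)
N(M, -158) - T(-212, 45) = (-6 + 129 + 9*129*(-158)) - 1*9 = (-6 + 129 - 183438) - 9 = -183315 - 9 = -183324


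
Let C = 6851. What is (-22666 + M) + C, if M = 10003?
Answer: -5812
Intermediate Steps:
(-22666 + M) + C = (-22666 + 10003) + 6851 = -12663 + 6851 = -5812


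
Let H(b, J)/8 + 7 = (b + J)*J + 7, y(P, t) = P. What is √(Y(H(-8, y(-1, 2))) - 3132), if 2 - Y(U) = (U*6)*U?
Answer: I*√34234 ≈ 185.02*I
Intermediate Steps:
H(b, J) = 8*J*(J + b) (H(b, J) = -56 + 8*((b + J)*J + 7) = -56 + 8*((J + b)*J + 7) = -56 + 8*(J*(J + b) + 7) = -56 + 8*(7 + J*(J + b)) = -56 + (56 + 8*J*(J + b)) = 8*J*(J + b))
Y(U) = 2 - 6*U² (Y(U) = 2 - U*6*U = 2 - 6*U*U = 2 - 6*U²)
√(Y(H(-8, y(-1, 2))) - 3132) = √((2 - 6*64*(-1 - 8)²) - 3132) = √((2 - 6*(8*(-1)*(-9))²) - 3132) = √((2 - 6*72²) - 3132) = √((2 - 6*5184) - 3132) = √((2 - 31104) - 3132) = √(-31102 - 3132) = √(-34234) = I*√34234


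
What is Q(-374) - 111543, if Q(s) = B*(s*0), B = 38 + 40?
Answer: -111543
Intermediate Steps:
B = 78
Q(s) = 0 (Q(s) = 78*(s*0) = 78*0 = 0)
Q(-374) - 111543 = 0 - 111543 = -111543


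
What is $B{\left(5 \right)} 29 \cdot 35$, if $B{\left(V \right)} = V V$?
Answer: $25375$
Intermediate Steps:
$B{\left(V \right)} = V^{2}$
$B{\left(5 \right)} 29 \cdot 35 = 5^{2} \cdot 29 \cdot 35 = 25 \cdot 29 \cdot 35 = 725 \cdot 35 = 25375$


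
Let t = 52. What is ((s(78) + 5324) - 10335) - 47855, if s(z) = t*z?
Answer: -48810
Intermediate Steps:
s(z) = 52*z
((s(78) + 5324) - 10335) - 47855 = ((52*78 + 5324) - 10335) - 47855 = ((4056 + 5324) - 10335) - 47855 = (9380 - 10335) - 47855 = -955 - 47855 = -48810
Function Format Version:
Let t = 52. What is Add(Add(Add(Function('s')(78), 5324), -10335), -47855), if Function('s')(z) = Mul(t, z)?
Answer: -48810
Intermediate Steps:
Function('s')(z) = Mul(52, z)
Add(Add(Add(Function('s')(78), 5324), -10335), -47855) = Add(Add(Add(Mul(52, 78), 5324), -10335), -47855) = Add(Add(Add(4056, 5324), -10335), -47855) = Add(Add(9380, -10335), -47855) = Add(-955, -47855) = -48810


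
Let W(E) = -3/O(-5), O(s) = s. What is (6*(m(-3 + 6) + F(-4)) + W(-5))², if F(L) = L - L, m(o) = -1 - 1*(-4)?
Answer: 8649/25 ≈ 345.96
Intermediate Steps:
m(o) = 3 (m(o) = -1 + 4 = 3)
F(L) = 0
W(E) = ⅗ (W(E) = -3/(-5) = -3*(-⅕) = ⅗)
(6*(m(-3 + 6) + F(-4)) + W(-5))² = (6*(3 + 0) + ⅗)² = (6*3 + ⅗)² = (18 + ⅗)² = (93/5)² = 8649/25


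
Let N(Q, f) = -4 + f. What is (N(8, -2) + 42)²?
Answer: 1296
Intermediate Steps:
(N(8, -2) + 42)² = ((-4 - 2) + 42)² = (-6 + 42)² = 36² = 1296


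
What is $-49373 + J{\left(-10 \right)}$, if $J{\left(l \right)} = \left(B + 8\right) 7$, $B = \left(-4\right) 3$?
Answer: $-49401$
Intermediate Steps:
$B = -12$
$J{\left(l \right)} = -28$ ($J{\left(l \right)} = \left(-12 + 8\right) 7 = \left(-4\right) 7 = -28$)
$-49373 + J{\left(-10 \right)} = -49373 - 28 = -49401$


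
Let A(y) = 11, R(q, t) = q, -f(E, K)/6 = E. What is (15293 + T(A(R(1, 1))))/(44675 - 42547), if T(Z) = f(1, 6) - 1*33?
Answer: 7627/1064 ≈ 7.1682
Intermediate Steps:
f(E, K) = -6*E
T(Z) = -39 (T(Z) = -6*1 - 1*33 = -6 - 33 = -39)
(15293 + T(A(R(1, 1))))/(44675 - 42547) = (15293 - 39)/(44675 - 42547) = 15254/2128 = 15254*(1/2128) = 7627/1064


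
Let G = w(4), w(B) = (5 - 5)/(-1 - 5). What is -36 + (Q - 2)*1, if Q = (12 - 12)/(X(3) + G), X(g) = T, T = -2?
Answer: -38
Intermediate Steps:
X(g) = -2
w(B) = 0 (w(B) = 0/(-6) = 0*(-⅙) = 0)
G = 0
Q = 0 (Q = (12 - 12)/(-2 + 0) = 0/(-2) = 0*(-½) = 0)
-36 + (Q - 2)*1 = -36 + (0 - 2)*1 = -36 - 2*1 = -36 - 2 = -38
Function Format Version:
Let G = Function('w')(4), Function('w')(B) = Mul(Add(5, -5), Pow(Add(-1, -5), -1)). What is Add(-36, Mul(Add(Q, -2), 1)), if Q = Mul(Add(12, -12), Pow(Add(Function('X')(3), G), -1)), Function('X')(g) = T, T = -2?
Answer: -38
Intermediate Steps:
Function('X')(g) = -2
Function('w')(B) = 0 (Function('w')(B) = Mul(0, Pow(-6, -1)) = Mul(0, Rational(-1, 6)) = 0)
G = 0
Q = 0 (Q = Mul(Add(12, -12), Pow(Add(-2, 0), -1)) = Mul(0, Pow(-2, -1)) = Mul(0, Rational(-1, 2)) = 0)
Add(-36, Mul(Add(Q, -2), 1)) = Add(-36, Mul(Add(0, -2), 1)) = Add(-36, Mul(-2, 1)) = Add(-36, -2) = -38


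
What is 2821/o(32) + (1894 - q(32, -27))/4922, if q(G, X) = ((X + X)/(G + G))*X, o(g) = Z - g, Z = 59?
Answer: 445935517/4252608 ≈ 104.86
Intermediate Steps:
o(g) = 59 - g
q(G, X) = X**2/G (q(G, X) = ((2*X)/((2*G)))*X = ((2*X)*(1/(2*G)))*X = (X/G)*X = X**2/G)
2821/o(32) + (1894 - q(32, -27))/4922 = 2821/(59 - 1*32) + (1894 - (-27)**2/32)/4922 = 2821/(59 - 32) + (1894 - 729/32)*(1/4922) = 2821/27 + (1894 - 1*729/32)*(1/4922) = 2821*(1/27) + (1894 - 729/32)*(1/4922) = 2821/27 + (59879/32)*(1/4922) = 2821/27 + 59879/157504 = 445935517/4252608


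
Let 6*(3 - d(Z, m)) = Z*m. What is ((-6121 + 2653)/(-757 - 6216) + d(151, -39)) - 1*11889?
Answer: -152067221/13946 ≈ -10904.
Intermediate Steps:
d(Z, m) = 3 - Z*m/6
((-6121 + 2653)/(-757 - 6216) + d(151, -39)) - 1*11889 = ((-6121 + 2653)/(-757 - 6216) + (3 - 1/6*151*(-39))) - 1*11889 = (-3468/(-6973) + (3 + 1963/2)) - 11889 = (-3468*(-1/6973) + 1969/2) - 11889 = (3468/6973 + 1969/2) - 11889 = 13736773/13946 - 11889 = -152067221/13946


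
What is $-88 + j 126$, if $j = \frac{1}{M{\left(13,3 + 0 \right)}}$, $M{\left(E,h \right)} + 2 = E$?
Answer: $- \frac{842}{11} \approx -76.545$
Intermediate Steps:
$M{\left(E,h \right)} = -2 + E$
$j = \frac{1}{11}$ ($j = \frac{1}{-2 + 13} = \frac{1}{11} \approx 0.090909$)
$-88 + j 126 = -88 + \frac{1}{11} \cdot 126 = -88 + \frac{126}{11} = - \frac{842}{11}$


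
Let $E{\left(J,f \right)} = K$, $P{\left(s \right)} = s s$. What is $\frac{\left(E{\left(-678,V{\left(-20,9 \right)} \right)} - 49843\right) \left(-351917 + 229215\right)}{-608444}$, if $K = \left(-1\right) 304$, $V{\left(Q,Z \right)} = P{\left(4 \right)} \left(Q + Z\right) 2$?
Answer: $- \frac{3076568597}{304222} \approx -10113.0$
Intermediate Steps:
$P{\left(s \right)} = s^{2}$
$V{\left(Q,Z \right)} = 32 Q + 32 Z$ ($V{\left(Q,Z \right)} = 4^{2} \left(Q + Z\right) 2 = 16 \left(Q + Z\right) 2 = \left(16 Q + 16 Z\right) 2 = 32 Q + 32 Z$)
$K = -304$
$E{\left(J,f \right)} = -304$
$\frac{\left(E{\left(-678,V{\left(-20,9 \right)} \right)} - 49843\right) \left(-351917 + 229215\right)}{-608444} = \frac{\left(-304 - 49843\right) \left(-351917 + 229215\right)}{-608444} = \left(-50147\right) \left(-122702\right) \left(- \frac{1}{608444}\right) = 6153137194 \left(- \frac{1}{608444}\right) = - \frac{3076568597}{304222}$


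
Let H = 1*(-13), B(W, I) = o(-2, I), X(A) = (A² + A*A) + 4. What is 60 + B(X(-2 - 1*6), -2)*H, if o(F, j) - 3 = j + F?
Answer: 73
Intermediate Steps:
o(F, j) = 3 + F + j (o(F, j) = 3 + (j + F) = 3 + (F + j) = 3 + F + j)
X(A) = 4 + 2*A² (X(A) = (A² + A²) + 4 = 2*A² + 4 = 4 + 2*A²)
B(W, I) = 1 + I (B(W, I) = 3 - 2 + I = 1 + I)
H = -13
60 + B(X(-2 - 1*6), -2)*H = 60 + (1 - 2)*(-13) = 60 - 1*(-13) = 60 + 13 = 73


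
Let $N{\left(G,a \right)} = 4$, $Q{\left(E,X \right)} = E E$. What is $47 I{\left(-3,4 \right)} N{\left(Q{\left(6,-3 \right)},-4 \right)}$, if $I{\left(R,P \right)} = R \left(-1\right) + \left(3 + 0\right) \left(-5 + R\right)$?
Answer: $-3948$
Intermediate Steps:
$Q{\left(E,X \right)} = E^{2}$
$I{\left(R,P \right)} = -15 + 2 R$ ($I{\left(R,P \right)} = - R + 3 \left(-5 + R\right) = - R + \left(-15 + 3 R\right) = -15 + 2 R$)
$47 I{\left(-3,4 \right)} N{\left(Q{\left(6,-3 \right)},-4 \right)} = 47 \left(-15 + 2 \left(-3\right)\right) 4 = 47 \left(-15 - 6\right) 4 = 47 \left(-21\right) 4 = \left(-987\right) 4 = -3948$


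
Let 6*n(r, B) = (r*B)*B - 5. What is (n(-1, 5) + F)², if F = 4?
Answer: 1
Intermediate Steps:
n(r, B) = -⅚ + r*B²/6 (n(r, B) = ((r*B)*B - 5)/6 = ((B*r)*B - 5)/6 = (r*B² - 5)/6 = (-5 + r*B²)/6 = -⅚ + r*B²/6)
(n(-1, 5) + F)² = ((-⅚ + (⅙)*(-1)*5²) + 4)² = ((-⅚ + (⅙)*(-1)*25) + 4)² = ((-⅚ - 25/6) + 4)² = (-5 + 4)² = (-1)² = 1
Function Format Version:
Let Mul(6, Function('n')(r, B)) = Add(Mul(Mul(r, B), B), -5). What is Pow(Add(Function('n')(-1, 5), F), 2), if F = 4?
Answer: 1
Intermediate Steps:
Function('n')(r, B) = Add(Rational(-5, 6), Mul(Rational(1, 6), r, Pow(B, 2))) (Function('n')(r, B) = Mul(Rational(1, 6), Add(Mul(Mul(r, B), B), -5)) = Mul(Rational(1, 6), Add(Mul(Mul(B, r), B), -5)) = Mul(Rational(1, 6), Add(Mul(r, Pow(B, 2)), -5)) = Mul(Rational(1, 6), Add(-5, Mul(r, Pow(B, 2)))) = Add(Rational(-5, 6), Mul(Rational(1, 6), r, Pow(B, 2))))
Pow(Add(Function('n')(-1, 5), F), 2) = Pow(Add(Add(Rational(-5, 6), Mul(Rational(1, 6), -1, Pow(5, 2))), 4), 2) = Pow(Add(Add(Rational(-5, 6), Mul(Rational(1, 6), -1, 25)), 4), 2) = Pow(Add(Add(Rational(-5, 6), Rational(-25, 6)), 4), 2) = Pow(Add(-5, 4), 2) = Pow(-1, 2) = 1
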